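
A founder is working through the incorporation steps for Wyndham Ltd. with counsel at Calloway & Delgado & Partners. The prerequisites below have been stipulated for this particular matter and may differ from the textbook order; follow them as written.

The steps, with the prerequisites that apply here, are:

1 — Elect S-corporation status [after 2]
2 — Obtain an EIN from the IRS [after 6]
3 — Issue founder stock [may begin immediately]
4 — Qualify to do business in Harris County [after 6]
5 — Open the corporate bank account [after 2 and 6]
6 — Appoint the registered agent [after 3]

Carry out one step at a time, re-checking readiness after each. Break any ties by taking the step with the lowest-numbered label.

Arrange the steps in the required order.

Only 3 has no prerequisites, so it is first.
6 is the only step now ready → 6.
Now 2 and 4 have their prerequisites met. 2 has the earlier label, so 2 next.
1, 4 and 5 are all available; 1 has the earlier label → 1.
Ready: 4 and 5. 4 has the earlier label → 4.
5 is the only step now ready → 5.

3, 6, 2, 1, 4, 5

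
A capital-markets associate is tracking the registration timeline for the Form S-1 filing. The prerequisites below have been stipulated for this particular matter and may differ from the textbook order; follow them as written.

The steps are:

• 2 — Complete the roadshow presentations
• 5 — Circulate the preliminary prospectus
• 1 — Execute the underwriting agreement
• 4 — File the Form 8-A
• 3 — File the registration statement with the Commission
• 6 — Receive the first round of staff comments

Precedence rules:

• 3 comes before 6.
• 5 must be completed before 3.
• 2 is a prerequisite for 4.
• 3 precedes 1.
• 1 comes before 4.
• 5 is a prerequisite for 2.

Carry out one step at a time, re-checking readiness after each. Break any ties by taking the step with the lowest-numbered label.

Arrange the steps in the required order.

5 → 2 → 3 → 1 → 4 → 6

Only 5 has no prerequisites, so it is first.
Now 2 and 3 have their prerequisites met. 2 has the earlier label, so 2 next.
3 needed 5, now all done → 3.
Now 1 and 6 have their prerequisites met. 1 has the earlier label, so 1 next.
Ready: 4 and 6. 4 has the earlier label → 4.
6 is the only step now ready → 6.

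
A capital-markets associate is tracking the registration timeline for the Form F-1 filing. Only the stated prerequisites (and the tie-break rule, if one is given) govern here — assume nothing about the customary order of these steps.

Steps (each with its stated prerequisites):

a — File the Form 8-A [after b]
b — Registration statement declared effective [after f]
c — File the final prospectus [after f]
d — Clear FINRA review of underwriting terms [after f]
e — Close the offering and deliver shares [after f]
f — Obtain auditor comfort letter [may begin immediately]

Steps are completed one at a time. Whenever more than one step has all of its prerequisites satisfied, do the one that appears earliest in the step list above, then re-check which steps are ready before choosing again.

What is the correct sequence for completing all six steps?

f has no prerequisites → f first.
Now b, c, d and e have their prerequisites met. b is listed earlier, so b next.
a now also ready, so the ready set is {a, c, d, e}; a is listed earlier → a.
Now c, d and e have their prerequisites met. c is listed earlier, so c next.
Ready: d and e. d is listed earlier → d.
e is the only step now ready → e.

f b a c d e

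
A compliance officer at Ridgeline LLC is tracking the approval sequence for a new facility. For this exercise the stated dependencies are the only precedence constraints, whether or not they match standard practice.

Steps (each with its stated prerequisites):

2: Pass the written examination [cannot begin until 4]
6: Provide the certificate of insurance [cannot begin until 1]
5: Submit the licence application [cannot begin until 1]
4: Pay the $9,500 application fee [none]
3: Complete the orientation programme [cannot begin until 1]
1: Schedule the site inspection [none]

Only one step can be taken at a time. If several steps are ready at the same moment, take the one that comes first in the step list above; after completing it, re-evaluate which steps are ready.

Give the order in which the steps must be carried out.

Nothing is required for 4 and 1. 4 is listed earlier → 4 first.
2 now also ready, so the ready set is {2, 1}; 2 is listed earlier → 2.
1 is the only step now ready → 1.
6, 5 and 3 are all available; 6 is listed earlier → 6.
Ready: 5 and 3. 5 is listed earlier → 5.
3 is the only step now ready → 3.

4, 2, 1, 6, 5, 3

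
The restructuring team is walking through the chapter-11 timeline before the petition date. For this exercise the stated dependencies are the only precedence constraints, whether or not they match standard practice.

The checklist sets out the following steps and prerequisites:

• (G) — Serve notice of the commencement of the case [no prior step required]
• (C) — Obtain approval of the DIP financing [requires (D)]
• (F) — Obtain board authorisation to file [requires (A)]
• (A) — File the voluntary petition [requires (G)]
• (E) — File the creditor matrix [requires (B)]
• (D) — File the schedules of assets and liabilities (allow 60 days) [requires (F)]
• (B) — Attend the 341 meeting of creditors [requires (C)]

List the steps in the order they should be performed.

(G), (A), (F), (D), (C), (B), (E)

Only (G) has no prerequisites, so it is first.
That leaves (A) as the only ready step → (A).
Next only (F) has its prerequisites met → (F).
That leaves (D) as the only ready step → (D).
(C) needed (D), now all done → (C).
(B) is the only step now ready → (B).
Next only (E) has its prerequisites met → (E).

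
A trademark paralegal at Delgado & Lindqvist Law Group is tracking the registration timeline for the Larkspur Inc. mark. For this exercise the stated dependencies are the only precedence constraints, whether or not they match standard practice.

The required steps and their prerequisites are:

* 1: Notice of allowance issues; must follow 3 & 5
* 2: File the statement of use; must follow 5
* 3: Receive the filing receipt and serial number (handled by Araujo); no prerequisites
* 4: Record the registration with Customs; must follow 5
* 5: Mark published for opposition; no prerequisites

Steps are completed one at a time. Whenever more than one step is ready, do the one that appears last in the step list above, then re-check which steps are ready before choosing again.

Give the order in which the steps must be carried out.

5, 4, 3, 2, 1

Nothing is required for 5 and 3. 5 is listed later → 5 first.
Ready: 4, 3 and 2. 4 is listed later → 4.
Now 3 and 2 have their prerequisites met. 3 is listed later, so 3 next.
Ready: 2 and 1. 2 is listed later → 2.
Next only 1 has its prerequisites met → 1.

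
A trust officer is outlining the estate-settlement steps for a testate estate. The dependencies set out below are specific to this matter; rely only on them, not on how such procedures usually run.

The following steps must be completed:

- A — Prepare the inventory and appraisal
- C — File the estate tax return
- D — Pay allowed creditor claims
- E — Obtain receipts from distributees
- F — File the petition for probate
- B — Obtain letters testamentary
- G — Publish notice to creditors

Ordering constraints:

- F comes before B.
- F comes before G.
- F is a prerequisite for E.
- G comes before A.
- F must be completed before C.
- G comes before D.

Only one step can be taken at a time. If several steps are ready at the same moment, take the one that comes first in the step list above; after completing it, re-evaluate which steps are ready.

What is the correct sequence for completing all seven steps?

F is the only step with nothing outstanding, so it goes first.
Now C, E, B and G have their prerequisites met. C is listed earlier, so C next.
Ready: E, B and G. E is listed earlier → E.
Now B and G have their prerequisites met. B is listed earlier, so B next.
Next only G has its prerequisites met → G.
Now A and D have their prerequisites met. A is listed earlier, so A next.
Next only D has its prerequisites met → D.

F → C → E → B → G → A → D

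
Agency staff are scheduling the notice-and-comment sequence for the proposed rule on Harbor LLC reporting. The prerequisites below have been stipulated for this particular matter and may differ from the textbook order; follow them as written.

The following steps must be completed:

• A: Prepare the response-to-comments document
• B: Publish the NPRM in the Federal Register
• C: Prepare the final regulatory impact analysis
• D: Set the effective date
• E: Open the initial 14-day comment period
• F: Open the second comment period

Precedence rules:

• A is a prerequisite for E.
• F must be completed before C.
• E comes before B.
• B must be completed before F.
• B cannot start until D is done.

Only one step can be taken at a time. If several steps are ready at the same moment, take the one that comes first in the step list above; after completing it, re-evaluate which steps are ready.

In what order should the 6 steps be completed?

Nothing is required for A and D. A is listed earlier → A first.
Now D and E have their prerequisites met. D is listed earlier, so D next.
Next only E has its prerequisites met → E.
B needed D and E, now all done → B.
F needed B, now all done → F.
That leaves C as the only ready step → C.

A → D → E → B → F → C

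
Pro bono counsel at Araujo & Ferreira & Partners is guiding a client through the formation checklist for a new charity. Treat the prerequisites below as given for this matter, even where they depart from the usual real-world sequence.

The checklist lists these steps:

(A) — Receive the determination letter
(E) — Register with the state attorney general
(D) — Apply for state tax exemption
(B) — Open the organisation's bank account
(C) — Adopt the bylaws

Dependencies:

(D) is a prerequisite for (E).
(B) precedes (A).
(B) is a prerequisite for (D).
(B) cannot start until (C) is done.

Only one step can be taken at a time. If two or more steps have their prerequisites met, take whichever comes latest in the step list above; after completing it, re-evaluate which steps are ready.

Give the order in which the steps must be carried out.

Only (C) has no prerequisites, so it is first.
(B) is the only step now ready → (B).
Now (D) and (A) have their prerequisites met. (D) is listed later, so (D) next.
(E) now also ready, so the ready set is {(E), (A)}; (E) is listed later → (E).
(A) needed (B), now all done → (A).

(C) (B) (D) (E) (A)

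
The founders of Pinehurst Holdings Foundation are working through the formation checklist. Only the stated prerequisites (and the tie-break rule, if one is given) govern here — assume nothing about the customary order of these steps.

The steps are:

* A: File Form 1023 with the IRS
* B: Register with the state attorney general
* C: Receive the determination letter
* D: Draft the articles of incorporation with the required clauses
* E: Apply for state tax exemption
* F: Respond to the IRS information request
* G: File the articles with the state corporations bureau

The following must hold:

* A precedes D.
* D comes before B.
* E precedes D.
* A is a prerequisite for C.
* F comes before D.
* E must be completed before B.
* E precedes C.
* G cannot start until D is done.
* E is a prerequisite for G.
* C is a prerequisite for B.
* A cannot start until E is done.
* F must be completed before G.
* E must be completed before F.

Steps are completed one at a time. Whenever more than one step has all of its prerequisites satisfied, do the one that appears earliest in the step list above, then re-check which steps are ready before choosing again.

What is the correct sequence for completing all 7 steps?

E is the only step with nothing outstanding, so it goes first.
Now A and F have their prerequisites met. A is listed earlier, so A next.
C now also ready, so the ready set is {C, F}; C is listed earlier → C.
Next only F has its prerequisites met → F.
D needed A, E and F, now all done → D.
Ready: B and G. B is listed earlier → B.
Next only G has its prerequisites met → G.

E A C F D B G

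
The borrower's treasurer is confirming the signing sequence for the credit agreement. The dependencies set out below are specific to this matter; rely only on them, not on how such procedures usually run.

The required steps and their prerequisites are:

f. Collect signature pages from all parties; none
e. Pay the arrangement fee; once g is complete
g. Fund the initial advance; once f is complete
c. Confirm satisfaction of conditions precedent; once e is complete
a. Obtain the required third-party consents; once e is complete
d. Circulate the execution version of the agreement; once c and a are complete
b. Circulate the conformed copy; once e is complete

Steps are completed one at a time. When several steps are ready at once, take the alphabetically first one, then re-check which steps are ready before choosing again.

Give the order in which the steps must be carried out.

f has no prerequisites → f first.
That leaves g as the only ready step → g.
Next only e has its prerequisites met → e.
Now a, b and c have their prerequisites met. a has the earlier label, so a next.
Ready: b and c. b has the earlier label → b.
c needed e, now all done → c.
Next only d has its prerequisites met → d.

f → g → e → a → b → c → d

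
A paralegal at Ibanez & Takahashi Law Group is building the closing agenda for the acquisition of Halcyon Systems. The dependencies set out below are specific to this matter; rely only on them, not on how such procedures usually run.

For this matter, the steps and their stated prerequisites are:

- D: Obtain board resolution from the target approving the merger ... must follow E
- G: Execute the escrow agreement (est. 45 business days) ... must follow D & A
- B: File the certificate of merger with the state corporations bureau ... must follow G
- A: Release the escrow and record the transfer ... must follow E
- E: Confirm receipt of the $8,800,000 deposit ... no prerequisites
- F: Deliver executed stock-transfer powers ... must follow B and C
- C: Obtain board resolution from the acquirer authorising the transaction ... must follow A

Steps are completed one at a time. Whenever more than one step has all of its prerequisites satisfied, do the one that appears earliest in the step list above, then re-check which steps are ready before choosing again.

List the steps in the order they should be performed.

E, D, A, G, B, C, F

Only E has no prerequisites, so it is first.
Now D and A have their prerequisites met. D is listed earlier, so D next.
That leaves A as the only ready step → A.
Ready: G and C. G is listed earlier → G.
B now also ready, so the ready set is {B, C}; B is listed earlier → B.
C needed A, now all done → C.
That leaves F as the only ready step → F.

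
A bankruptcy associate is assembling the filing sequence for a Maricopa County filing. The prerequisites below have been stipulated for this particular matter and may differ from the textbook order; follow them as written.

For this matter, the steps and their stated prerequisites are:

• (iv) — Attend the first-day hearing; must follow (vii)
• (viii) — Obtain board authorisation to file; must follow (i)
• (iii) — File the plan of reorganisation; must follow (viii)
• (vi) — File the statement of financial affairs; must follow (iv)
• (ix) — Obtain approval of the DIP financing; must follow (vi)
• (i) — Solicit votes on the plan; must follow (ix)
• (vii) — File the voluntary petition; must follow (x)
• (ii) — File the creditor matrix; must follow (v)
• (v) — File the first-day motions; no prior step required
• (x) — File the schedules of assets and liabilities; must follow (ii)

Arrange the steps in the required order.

(v) (ii) (x) (vii) (iv) (vi) (ix) (i) (viii) (iii)

Only (v) has no prerequisites, so it is first.
(ii) needed (v), now all done → (ii).
Next only (x) has its prerequisites met → (x).
(vii) is the only step now ready → (vii).
(iv) needed (vii), now all done → (iv).
(vi) needed (iv), now all done → (vi).
(ix) needed (vi), now all done → (ix).
(i) is the only step now ready → (i).
(viii) is the only step now ready → (viii).
Next only (iii) has its prerequisites met → (iii).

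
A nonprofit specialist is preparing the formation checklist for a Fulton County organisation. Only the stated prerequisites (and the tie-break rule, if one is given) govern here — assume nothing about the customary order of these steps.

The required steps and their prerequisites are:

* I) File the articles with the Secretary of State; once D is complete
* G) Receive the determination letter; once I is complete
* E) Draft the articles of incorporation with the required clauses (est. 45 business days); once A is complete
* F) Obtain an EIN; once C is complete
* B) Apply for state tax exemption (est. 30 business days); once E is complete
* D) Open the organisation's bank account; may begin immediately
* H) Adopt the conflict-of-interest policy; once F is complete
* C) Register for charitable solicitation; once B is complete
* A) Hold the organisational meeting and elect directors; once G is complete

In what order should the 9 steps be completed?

D, I, G, A, E, B, C, F, H

Only D has no prerequisites, so it is first.
I needed D, now all done → I.
Next only G has its prerequisites met → G.
A is the only step now ready → A.
E is the only step now ready → E.
Next only B has its prerequisites met → B.
C needed B, now all done → C.
F needed C, now all done → F.
H needed F, now all done → H.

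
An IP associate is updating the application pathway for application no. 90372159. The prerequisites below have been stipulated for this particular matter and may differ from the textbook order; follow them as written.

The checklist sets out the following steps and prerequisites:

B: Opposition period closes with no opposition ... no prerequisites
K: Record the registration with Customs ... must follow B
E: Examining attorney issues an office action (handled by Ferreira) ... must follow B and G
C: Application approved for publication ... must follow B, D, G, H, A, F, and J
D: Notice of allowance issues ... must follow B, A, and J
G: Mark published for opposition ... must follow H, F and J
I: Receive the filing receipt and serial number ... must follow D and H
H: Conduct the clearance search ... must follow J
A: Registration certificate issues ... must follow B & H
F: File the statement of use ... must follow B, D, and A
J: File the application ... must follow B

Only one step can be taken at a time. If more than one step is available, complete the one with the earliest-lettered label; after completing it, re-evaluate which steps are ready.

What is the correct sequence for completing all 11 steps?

B is the only step with nothing outstanding, so it goes first.
Now J and K have their prerequisites met. J has the earlier label, so J next.
H now also ready, so the ready set is {H, K}; H has the earlier label → H.
Ready: A and K. A has the earlier label → A.
D now also ready, so the ready set is {D, K}; D has the earlier label → D.
F and I now also ready, so the ready set is {F, I, K}; F has the earlier label → F.
Ready: G, I and K. G has the earlier label → G.
Ready: C, E, I and K. C has the earlier label → C.
Now E, I and K have their prerequisites met. E has the earlier label, so E next.
Ready: I and K. I has the earlier label → I.
Next only K has its prerequisites met → K.

B → J → H → A → D → F → G → C → E → I → K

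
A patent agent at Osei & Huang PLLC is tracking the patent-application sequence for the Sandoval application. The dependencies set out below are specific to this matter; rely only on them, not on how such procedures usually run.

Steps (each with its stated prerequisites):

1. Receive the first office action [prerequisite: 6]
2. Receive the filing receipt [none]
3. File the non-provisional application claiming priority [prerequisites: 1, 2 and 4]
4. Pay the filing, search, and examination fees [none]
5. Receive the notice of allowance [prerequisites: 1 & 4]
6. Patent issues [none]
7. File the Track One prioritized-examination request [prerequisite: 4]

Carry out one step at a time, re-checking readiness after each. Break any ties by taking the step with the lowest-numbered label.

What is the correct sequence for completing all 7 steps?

2, 4, 6, 1, 3, 5, 7

Nothing is required for 2, 4 and 6. 2 has the earlier label → 2 first.
Now 4 and 6 have their prerequisites met. 4 has the earlier label, so 4 next.
Now 6 and 7 have their prerequisites met. 6 has the earlier label, so 6 next.
1 now also ready, so the ready set is {1, 7}; 1 has the earlier label → 1.
Ready: 3, 5 and 7. 3 has the earlier label → 3.
Now 5 and 7 have their prerequisites met. 5 has the earlier label, so 5 next.
7 is the only step now ready → 7.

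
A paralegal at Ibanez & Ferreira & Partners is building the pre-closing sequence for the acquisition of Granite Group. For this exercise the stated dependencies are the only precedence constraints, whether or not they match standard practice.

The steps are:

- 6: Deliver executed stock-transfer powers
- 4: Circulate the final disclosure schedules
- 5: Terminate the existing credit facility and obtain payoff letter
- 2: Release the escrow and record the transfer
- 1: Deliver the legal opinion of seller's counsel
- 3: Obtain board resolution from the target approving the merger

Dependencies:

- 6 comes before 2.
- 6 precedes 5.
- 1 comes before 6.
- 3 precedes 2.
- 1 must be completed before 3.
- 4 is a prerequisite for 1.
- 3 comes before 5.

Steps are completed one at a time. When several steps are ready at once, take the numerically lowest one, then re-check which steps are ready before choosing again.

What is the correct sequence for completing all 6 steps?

Only 4 has no prerequisites, so it is first.
1 needed 4, now all done → 1.
Now 3 and 6 have their prerequisites met. 3 has the earlier label, so 3 next.
That leaves 6 as the only ready step → 6.
2 and 5 are both available; 2 has the earlier label → 2.
Next only 5 has its prerequisites met → 5.

4 → 1 → 3 → 6 → 2 → 5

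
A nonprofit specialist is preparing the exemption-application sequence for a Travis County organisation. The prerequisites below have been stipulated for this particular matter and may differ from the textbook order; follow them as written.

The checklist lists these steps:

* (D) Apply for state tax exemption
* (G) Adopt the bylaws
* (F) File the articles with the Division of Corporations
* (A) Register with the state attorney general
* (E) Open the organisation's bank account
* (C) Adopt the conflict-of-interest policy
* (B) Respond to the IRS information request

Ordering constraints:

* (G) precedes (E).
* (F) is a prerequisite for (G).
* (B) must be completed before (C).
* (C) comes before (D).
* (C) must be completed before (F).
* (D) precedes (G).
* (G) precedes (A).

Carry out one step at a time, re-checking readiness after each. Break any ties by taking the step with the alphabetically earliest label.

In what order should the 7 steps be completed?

(B) (C) (D) (F) (G) (A) (E)

(B) has no prerequisites → (B) first.
Next only (C) has its prerequisites met → (C).
Ready: (D) and (F). (D) has the earlier label → (D).
Next only (F) has its prerequisites met → (F).
That leaves (G) as the only ready step → (G).
Ready: (A) and (E). (A) has the earlier label → (A).
(E) is the only step now ready → (E).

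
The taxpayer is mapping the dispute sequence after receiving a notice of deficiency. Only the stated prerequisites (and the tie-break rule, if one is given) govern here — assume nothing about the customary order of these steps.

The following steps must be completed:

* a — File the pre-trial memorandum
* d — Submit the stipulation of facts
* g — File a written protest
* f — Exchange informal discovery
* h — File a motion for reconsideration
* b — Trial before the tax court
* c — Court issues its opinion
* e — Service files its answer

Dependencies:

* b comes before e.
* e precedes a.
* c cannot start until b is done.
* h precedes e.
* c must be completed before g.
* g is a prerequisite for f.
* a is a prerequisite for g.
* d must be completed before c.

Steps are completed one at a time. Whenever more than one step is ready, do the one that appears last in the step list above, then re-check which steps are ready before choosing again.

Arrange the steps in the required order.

b h e d c a g f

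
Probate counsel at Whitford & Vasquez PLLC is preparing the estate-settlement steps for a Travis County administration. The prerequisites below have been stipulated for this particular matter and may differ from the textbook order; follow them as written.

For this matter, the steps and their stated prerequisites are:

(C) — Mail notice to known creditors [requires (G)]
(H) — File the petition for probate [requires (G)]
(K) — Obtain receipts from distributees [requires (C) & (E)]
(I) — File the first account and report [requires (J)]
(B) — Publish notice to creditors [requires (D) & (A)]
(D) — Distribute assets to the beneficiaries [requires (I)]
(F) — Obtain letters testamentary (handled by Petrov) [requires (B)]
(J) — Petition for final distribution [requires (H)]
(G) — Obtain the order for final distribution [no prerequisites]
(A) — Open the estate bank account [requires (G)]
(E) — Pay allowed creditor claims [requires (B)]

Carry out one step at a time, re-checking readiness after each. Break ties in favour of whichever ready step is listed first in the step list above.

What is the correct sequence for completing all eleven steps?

(G) is the only step with nothing outstanding, so it goes first.
Ready: (C), (H) and (A). (C) is listed earlier → (C).
Now (H) and (A) have their prerequisites met. (H) is listed earlier, so (H) next.
Now (J) and (A) have their prerequisites met. (J) is listed earlier, so (J) next.
(I) and (A) are both available; (I) is listed earlier → (I).
(D) now also ready, so the ready set is {(D), (A)}; (D) is listed earlier → (D).
That leaves (A) as the only ready step → (A).
That leaves (B) as the only ready step → (B).
Ready: (F) and (E). (F) is listed earlier → (F).
Next only (E) has its prerequisites met → (E).
Next only (K) has its prerequisites met → (K).

(G) (C) (H) (J) (I) (D) (A) (B) (F) (E) (K)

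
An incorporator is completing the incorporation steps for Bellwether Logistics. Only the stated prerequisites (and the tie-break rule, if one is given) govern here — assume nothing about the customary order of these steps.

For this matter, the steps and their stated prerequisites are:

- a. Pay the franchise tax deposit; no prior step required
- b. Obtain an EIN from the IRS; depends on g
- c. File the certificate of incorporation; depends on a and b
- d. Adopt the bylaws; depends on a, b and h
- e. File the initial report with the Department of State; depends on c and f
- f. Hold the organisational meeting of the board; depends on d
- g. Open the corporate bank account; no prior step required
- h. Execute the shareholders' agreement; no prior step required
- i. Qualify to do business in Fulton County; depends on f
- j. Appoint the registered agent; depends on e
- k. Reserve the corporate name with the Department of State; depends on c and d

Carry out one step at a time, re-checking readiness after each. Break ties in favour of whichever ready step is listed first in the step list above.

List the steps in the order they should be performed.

Nothing is required for a, g and h. a is listed earlier → a first.
Now g and h have their prerequisites met. g is listed earlier, so g next.
b now also ready, so the ready set is {b, h}; b is listed earlier → b.
c and h are both available; c is listed earlier → c.
h is the only step now ready → h.
Next only d has its prerequisites met → d.
f and k are both available; f is listed earlier → f.
e and i now also ready, so the ready set is {e, i, k}; e is listed earlier → e.
Now i, j and k have their prerequisites met. i is listed earlier, so i next.
Ready: j and k. j is listed earlier → j.
Next only k has its prerequisites met → k.

a → g → b → c → h → d → f → e → i → j → k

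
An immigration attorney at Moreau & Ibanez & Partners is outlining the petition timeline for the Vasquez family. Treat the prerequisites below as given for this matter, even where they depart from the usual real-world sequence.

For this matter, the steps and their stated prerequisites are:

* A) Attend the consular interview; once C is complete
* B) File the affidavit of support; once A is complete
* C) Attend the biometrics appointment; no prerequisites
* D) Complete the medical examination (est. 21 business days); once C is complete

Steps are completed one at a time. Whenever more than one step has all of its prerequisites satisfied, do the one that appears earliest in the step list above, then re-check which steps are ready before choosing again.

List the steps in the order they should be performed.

C → A → B → D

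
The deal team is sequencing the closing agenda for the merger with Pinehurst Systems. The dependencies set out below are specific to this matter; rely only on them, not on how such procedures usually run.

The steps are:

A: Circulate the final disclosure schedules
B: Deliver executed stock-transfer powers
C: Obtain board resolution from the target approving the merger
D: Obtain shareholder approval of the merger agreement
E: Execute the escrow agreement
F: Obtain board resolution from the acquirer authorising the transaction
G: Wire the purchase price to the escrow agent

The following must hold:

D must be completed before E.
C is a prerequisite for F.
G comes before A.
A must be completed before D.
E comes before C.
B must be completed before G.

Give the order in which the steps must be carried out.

B G A D E C F

Only B has no prerequisites, so it is first.
Next only G has its prerequisites met → G.
A needed G, now all done → A.
That leaves D as the only ready step → D.
E needed D, now all done → E.
That leaves C as the only ready step → C.
F needed C, now all done → F.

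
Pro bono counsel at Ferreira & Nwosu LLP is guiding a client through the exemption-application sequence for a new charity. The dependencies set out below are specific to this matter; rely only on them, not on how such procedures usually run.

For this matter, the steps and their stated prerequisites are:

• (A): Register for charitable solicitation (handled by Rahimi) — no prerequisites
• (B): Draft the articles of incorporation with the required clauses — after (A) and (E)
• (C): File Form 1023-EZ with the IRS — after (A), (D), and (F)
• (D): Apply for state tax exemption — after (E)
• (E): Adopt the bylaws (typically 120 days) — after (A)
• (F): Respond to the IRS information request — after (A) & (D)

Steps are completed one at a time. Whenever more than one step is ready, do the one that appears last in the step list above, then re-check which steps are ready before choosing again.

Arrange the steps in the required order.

(A) is the only step with nothing outstanding, so it goes first.
That leaves (E) as the only ready step → (E).
Ready: (D) and (B). (D) is listed later → (D).
(F) and (B) are both available; (F) is listed later → (F).
(C) now also ready, so the ready set is {(C), (B)}; (C) is listed later → (C).
That leaves (B) as the only ready step → (B).

(A), (E), (D), (F), (C), (B)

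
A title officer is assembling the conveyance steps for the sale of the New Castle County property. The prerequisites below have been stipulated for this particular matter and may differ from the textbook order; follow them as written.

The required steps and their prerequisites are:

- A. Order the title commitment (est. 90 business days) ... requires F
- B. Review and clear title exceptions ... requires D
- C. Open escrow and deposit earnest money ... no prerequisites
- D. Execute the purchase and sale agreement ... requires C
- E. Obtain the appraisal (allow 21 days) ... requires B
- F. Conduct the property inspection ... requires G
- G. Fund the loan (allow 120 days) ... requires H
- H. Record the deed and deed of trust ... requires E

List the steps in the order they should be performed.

C, D, B, E, H, G, F, A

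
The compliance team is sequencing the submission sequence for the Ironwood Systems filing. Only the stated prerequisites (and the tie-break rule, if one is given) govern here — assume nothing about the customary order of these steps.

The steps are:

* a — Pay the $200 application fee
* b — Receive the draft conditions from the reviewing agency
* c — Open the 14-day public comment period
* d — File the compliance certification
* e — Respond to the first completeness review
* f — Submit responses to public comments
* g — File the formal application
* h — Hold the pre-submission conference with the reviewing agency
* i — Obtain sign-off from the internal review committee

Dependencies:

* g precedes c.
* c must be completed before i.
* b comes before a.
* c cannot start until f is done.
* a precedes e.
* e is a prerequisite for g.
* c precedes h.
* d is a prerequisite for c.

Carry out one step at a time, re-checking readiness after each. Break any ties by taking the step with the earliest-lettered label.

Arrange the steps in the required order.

b, d and f have no prerequisites; b has the earlier label, so b is first.
Ready: a, d and f. a has the earlier label → a.
Now d, e and f have their prerequisites met. d has the earlier label, so d next.
Ready: e and f. e has the earlier label → e.
Ready: f and g. f has the earlier label → f.
g is the only step now ready → g.
c needed d, f and g, now all done → c.
h and i are both available; h has the earlier label → h.
i needed c, now all done → i.

b a d e f g c h i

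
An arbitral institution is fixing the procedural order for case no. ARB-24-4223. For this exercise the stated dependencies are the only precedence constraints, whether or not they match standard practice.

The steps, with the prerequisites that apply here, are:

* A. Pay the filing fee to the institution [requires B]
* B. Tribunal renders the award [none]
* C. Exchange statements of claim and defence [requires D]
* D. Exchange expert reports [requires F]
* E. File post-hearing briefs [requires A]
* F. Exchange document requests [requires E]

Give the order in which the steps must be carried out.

B, A, E, F, D, C

B is the only step with nothing outstanding, so it goes first.
A needed B, now all done → A.
Next only E has its prerequisites met → E.
Next only F has its prerequisites met → F.
Next only D has its prerequisites met → D.
C needed D, now all done → C.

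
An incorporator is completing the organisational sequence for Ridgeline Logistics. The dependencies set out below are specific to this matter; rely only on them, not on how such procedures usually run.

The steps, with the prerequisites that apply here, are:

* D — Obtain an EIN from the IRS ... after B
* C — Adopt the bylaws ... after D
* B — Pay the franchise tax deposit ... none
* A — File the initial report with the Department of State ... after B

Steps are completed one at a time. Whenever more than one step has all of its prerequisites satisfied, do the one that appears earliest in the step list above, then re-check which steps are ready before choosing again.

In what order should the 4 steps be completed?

B D C A

B is the only step with nothing outstanding, so it goes first.
Now D and A have their prerequisites met. D is listed earlier, so D next.
C and A are both available; C is listed earlier → C.
A is the only step now ready → A.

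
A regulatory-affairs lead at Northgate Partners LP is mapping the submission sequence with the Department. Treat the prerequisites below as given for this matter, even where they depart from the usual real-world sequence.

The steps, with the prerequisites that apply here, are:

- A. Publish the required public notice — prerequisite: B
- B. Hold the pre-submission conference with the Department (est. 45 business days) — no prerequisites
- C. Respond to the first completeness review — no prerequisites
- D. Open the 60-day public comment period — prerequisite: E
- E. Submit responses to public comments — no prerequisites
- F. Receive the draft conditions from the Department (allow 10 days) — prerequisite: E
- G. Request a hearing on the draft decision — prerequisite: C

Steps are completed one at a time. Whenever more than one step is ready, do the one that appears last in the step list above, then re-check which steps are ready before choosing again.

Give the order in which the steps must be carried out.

E, C and B have no prerequisites; E is listed later, so E is first.
F and D now also ready, so the ready set is {F, D, C, B}; F is listed later → F.
Now D, C and B have their prerequisites met. D is listed later, so D next.
Now C and B have their prerequisites met. C is listed later, so C next.
G and B are both available; G is listed later → G.
B is the only step now ready → B.
Next only A has its prerequisites met → A.

E, F, D, C, G, B, A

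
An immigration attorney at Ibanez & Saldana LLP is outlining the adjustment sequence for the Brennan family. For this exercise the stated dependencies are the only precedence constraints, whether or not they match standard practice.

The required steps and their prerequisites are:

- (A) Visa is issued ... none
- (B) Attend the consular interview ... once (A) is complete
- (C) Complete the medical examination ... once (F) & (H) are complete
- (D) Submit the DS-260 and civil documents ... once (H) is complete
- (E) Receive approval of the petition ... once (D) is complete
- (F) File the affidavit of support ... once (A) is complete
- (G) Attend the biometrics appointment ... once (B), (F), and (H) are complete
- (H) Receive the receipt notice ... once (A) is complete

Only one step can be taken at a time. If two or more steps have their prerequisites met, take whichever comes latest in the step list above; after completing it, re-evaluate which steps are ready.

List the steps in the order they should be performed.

Only (A) has no prerequisites, so it is first.
(H), (F) and (B) are all available; (H) is listed later → (H).
Ready: (F), (D) and (B). (F) is listed later → (F).
Ready: (D), (C) and (B). (D) is listed later → (D).
(E) now also ready, so the ready set is {(E), (C), (B)}; (E) is listed later → (E).
Now (C) and (B) have their prerequisites met. (C) is listed later, so (C) next.
(B) is the only step now ready → (B).
(G) needed (H), (F) and (B), now all done → (G).

(A), (H), (F), (D), (E), (C), (B), (G)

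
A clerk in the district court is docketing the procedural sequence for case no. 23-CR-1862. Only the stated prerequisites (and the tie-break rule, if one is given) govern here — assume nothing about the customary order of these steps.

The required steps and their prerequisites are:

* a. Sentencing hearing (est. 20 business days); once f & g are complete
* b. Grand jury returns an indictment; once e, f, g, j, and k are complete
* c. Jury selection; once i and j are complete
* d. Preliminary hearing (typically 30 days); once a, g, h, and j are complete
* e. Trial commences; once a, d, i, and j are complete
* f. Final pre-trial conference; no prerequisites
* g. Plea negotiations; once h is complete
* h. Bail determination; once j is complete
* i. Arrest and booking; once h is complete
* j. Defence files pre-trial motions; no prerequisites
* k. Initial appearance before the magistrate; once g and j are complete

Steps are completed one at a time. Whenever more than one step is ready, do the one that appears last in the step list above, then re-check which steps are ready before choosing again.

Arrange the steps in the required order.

j h i g k f c a d e b

j and f have no prerequisites; j is listed later, so j is first.
h now also ready, so the ready set is {h, f}; h is listed later → h.
i and g now also ready, so the ready set is {i, g, f}; i is listed later → i.
g, f and c are all available; g is listed later → g.
k now also ready, so the ready set is {k, f, c}; k is listed later → k.
f and c are both available; f is listed later → f.
c and a are both available; c is listed later → c.
a needed g and f, now all done → a.
d needed j, h, g and a, now all done → d.
e is the only step now ready → e.
b is the only step now ready → b.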